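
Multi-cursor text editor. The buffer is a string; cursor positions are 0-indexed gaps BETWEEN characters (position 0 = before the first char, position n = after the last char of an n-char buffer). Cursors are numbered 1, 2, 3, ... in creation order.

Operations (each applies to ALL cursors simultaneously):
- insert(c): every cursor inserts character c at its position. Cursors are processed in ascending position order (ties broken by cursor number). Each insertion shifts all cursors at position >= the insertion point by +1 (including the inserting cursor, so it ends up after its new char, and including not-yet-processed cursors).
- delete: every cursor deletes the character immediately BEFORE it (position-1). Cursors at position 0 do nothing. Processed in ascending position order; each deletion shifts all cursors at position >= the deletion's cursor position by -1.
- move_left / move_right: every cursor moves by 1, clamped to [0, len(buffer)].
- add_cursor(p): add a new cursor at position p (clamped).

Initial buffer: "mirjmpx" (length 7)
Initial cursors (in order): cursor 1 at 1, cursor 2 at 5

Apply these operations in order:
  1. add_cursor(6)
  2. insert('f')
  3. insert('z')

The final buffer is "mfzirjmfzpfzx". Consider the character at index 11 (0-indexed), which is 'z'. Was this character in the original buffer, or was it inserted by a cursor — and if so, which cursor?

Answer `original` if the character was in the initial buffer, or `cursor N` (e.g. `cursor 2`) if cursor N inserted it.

After op 1 (add_cursor(6)): buffer="mirjmpx" (len 7), cursors c1@1 c2@5 c3@6, authorship .......
After op 2 (insert('f')): buffer="mfirjmfpfx" (len 10), cursors c1@2 c2@7 c3@9, authorship .1....2.3.
After op 3 (insert('z')): buffer="mfzirjmfzpfzx" (len 13), cursors c1@3 c2@9 c3@12, authorship .11....22.33.
Authorship (.=original, N=cursor N): . 1 1 . . . . 2 2 . 3 3 .
Index 11: author = 3

Answer: cursor 3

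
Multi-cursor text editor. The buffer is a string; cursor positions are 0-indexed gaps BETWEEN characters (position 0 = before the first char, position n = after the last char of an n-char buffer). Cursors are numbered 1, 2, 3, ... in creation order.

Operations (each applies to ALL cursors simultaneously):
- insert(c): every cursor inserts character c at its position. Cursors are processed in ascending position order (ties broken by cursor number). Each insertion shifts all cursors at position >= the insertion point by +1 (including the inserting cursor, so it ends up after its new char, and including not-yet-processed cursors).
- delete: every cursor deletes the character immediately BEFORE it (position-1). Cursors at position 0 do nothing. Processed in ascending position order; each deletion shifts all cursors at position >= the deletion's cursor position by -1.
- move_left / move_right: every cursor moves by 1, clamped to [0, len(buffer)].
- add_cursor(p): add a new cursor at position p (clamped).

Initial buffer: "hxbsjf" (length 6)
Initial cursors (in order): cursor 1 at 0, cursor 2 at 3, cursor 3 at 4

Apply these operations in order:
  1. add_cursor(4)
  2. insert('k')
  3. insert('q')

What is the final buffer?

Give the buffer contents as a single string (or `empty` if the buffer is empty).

Answer: kqhxbkqskkqqjf

Derivation:
After op 1 (add_cursor(4)): buffer="hxbsjf" (len 6), cursors c1@0 c2@3 c3@4 c4@4, authorship ......
After op 2 (insert('k')): buffer="khxbkskkjf" (len 10), cursors c1@1 c2@5 c3@8 c4@8, authorship 1...2.34..
After op 3 (insert('q')): buffer="kqhxbkqskkqqjf" (len 14), cursors c1@2 c2@7 c3@12 c4@12, authorship 11...22.3434..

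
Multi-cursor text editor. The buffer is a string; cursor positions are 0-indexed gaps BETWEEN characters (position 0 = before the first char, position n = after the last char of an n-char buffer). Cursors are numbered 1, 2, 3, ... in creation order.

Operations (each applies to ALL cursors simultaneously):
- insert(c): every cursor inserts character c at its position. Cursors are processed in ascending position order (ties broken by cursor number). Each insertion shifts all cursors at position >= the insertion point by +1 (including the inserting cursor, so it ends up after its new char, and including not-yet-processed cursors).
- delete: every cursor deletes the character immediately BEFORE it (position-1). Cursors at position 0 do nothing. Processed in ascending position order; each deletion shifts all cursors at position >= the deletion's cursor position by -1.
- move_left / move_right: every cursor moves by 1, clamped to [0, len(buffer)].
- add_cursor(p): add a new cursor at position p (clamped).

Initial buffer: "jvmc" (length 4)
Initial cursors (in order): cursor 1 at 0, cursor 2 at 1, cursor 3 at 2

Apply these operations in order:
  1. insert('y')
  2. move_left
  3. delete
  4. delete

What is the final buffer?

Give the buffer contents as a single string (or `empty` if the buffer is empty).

After op 1 (insert('y')): buffer="yjyvymc" (len 7), cursors c1@1 c2@3 c3@5, authorship 1.2.3..
After op 2 (move_left): buffer="yjyvymc" (len 7), cursors c1@0 c2@2 c3@4, authorship 1.2.3..
After op 3 (delete): buffer="yyymc" (len 5), cursors c1@0 c2@1 c3@2, authorship 123..
After op 4 (delete): buffer="ymc" (len 3), cursors c1@0 c2@0 c3@0, authorship 3..

Answer: ymc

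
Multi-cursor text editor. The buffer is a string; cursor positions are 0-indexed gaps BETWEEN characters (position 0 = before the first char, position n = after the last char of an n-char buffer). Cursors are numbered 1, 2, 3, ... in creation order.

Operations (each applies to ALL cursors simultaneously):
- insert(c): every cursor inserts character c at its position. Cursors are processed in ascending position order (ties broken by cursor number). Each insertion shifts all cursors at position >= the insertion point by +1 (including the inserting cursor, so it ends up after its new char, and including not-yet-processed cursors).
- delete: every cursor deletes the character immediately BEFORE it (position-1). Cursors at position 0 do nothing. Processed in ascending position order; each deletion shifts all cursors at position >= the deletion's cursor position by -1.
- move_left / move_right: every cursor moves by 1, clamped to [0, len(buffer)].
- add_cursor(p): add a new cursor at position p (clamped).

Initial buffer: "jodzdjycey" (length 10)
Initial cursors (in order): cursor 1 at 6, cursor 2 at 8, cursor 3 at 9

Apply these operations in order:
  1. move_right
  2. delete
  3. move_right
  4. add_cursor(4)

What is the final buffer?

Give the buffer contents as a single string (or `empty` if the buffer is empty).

After op 1 (move_right): buffer="jodzdjycey" (len 10), cursors c1@7 c2@9 c3@10, authorship ..........
After op 2 (delete): buffer="jodzdjc" (len 7), cursors c1@6 c2@7 c3@7, authorship .......
After op 3 (move_right): buffer="jodzdjc" (len 7), cursors c1@7 c2@7 c3@7, authorship .......
After op 4 (add_cursor(4)): buffer="jodzdjc" (len 7), cursors c4@4 c1@7 c2@7 c3@7, authorship .......

Answer: jodzdjc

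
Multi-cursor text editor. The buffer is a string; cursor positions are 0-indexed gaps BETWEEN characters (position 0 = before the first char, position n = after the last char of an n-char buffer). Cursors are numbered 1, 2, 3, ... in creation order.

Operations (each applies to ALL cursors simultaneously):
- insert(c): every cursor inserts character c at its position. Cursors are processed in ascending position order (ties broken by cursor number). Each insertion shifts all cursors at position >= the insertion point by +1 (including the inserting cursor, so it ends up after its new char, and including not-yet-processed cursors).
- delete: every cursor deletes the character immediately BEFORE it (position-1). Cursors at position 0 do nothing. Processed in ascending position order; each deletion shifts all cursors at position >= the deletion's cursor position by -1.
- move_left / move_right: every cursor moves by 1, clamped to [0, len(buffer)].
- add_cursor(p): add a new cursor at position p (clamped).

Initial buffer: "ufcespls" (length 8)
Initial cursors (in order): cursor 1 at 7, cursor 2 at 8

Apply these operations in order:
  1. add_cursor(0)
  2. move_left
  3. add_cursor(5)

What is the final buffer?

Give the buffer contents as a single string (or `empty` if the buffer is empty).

Answer: ufcespls

Derivation:
After op 1 (add_cursor(0)): buffer="ufcespls" (len 8), cursors c3@0 c1@7 c2@8, authorship ........
After op 2 (move_left): buffer="ufcespls" (len 8), cursors c3@0 c1@6 c2@7, authorship ........
After op 3 (add_cursor(5)): buffer="ufcespls" (len 8), cursors c3@0 c4@5 c1@6 c2@7, authorship ........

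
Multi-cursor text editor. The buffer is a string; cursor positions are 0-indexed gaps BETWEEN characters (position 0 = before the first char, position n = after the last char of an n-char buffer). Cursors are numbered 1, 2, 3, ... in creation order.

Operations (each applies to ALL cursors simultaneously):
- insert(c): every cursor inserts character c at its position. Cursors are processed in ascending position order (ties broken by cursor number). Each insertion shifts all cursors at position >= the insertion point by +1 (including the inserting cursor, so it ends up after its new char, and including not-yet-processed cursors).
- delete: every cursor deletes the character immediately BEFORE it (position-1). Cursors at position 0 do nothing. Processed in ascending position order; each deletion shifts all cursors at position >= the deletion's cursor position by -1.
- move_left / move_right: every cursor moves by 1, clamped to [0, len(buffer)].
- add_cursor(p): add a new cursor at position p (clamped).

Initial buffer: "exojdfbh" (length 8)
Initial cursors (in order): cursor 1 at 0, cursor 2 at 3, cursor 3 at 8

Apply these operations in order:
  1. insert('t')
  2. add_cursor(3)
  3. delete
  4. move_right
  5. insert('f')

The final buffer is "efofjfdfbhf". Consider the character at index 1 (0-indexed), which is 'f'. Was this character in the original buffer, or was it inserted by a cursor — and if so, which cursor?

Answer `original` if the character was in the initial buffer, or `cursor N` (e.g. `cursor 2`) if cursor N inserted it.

Answer: cursor 1

Derivation:
After op 1 (insert('t')): buffer="texotjdfbht" (len 11), cursors c1@1 c2@5 c3@11, authorship 1...2.....3
After op 2 (add_cursor(3)): buffer="texotjdfbht" (len 11), cursors c1@1 c4@3 c2@5 c3@11, authorship 1...2.....3
After op 3 (delete): buffer="eojdfbh" (len 7), cursors c1@0 c4@1 c2@2 c3@7, authorship .......
After op 4 (move_right): buffer="eojdfbh" (len 7), cursors c1@1 c4@2 c2@3 c3@7, authorship .......
After op 5 (insert('f')): buffer="efofjfdfbhf" (len 11), cursors c1@2 c4@4 c2@6 c3@11, authorship .1.4.2....3
Authorship (.=original, N=cursor N): . 1 . 4 . 2 . . . . 3
Index 1: author = 1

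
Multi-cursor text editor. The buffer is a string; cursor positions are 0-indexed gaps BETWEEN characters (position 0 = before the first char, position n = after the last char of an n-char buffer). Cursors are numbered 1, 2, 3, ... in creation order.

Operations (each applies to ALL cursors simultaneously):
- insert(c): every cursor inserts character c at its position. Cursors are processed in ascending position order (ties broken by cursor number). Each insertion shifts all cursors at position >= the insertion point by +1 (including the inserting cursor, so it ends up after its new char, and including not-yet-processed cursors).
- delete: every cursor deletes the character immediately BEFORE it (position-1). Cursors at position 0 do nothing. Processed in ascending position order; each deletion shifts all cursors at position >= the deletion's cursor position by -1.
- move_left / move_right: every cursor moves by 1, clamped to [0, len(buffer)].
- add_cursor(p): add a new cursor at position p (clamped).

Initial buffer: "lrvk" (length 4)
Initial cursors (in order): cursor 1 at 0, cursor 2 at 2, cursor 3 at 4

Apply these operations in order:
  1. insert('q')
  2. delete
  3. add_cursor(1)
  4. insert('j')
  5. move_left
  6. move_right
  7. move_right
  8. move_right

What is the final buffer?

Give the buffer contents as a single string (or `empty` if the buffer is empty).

Answer: jljrjvkj

Derivation:
After op 1 (insert('q')): buffer="qlrqvkq" (len 7), cursors c1@1 c2@4 c3@7, authorship 1..2..3
After op 2 (delete): buffer="lrvk" (len 4), cursors c1@0 c2@2 c3@4, authorship ....
After op 3 (add_cursor(1)): buffer="lrvk" (len 4), cursors c1@0 c4@1 c2@2 c3@4, authorship ....
After op 4 (insert('j')): buffer="jljrjvkj" (len 8), cursors c1@1 c4@3 c2@5 c3@8, authorship 1.4.2..3
After op 5 (move_left): buffer="jljrjvkj" (len 8), cursors c1@0 c4@2 c2@4 c3@7, authorship 1.4.2..3
After op 6 (move_right): buffer="jljrjvkj" (len 8), cursors c1@1 c4@3 c2@5 c3@8, authorship 1.4.2..3
After op 7 (move_right): buffer="jljrjvkj" (len 8), cursors c1@2 c4@4 c2@6 c3@8, authorship 1.4.2..3
After op 8 (move_right): buffer="jljrjvkj" (len 8), cursors c1@3 c4@5 c2@7 c3@8, authorship 1.4.2..3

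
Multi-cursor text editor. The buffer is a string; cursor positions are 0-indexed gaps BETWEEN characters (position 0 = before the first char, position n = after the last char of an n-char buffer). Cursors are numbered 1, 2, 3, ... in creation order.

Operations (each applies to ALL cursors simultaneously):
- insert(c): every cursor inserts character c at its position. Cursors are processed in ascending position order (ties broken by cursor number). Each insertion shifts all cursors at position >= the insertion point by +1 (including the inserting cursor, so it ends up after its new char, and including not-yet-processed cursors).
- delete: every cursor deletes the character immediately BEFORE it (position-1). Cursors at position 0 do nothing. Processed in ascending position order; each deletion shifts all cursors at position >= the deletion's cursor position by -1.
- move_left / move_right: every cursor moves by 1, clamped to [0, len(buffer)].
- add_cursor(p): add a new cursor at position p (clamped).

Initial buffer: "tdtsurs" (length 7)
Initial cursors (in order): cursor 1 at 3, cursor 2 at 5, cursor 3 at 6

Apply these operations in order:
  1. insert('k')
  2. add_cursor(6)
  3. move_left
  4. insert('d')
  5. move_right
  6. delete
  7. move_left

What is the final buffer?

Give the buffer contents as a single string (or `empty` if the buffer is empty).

Answer: tdtdsddrds

Derivation:
After op 1 (insert('k')): buffer="tdtksukrks" (len 10), cursors c1@4 c2@7 c3@9, authorship ...1..2.3.
After op 2 (add_cursor(6)): buffer="tdtksukrks" (len 10), cursors c1@4 c4@6 c2@7 c3@9, authorship ...1..2.3.
After op 3 (move_left): buffer="tdtksukrks" (len 10), cursors c1@3 c4@5 c2@6 c3@8, authorship ...1..2.3.
After op 4 (insert('d')): buffer="tdtdksdudkrdks" (len 14), cursors c1@4 c4@7 c2@9 c3@12, authorship ...11.4.22.33.
After op 5 (move_right): buffer="tdtdksdudkrdks" (len 14), cursors c1@5 c4@8 c2@10 c3@13, authorship ...11.4.22.33.
After op 6 (delete): buffer="tdtdsddrds" (len 10), cursors c1@4 c4@6 c2@7 c3@9, authorship ...1.42.3.
After op 7 (move_left): buffer="tdtdsddrds" (len 10), cursors c1@3 c4@5 c2@6 c3@8, authorship ...1.42.3.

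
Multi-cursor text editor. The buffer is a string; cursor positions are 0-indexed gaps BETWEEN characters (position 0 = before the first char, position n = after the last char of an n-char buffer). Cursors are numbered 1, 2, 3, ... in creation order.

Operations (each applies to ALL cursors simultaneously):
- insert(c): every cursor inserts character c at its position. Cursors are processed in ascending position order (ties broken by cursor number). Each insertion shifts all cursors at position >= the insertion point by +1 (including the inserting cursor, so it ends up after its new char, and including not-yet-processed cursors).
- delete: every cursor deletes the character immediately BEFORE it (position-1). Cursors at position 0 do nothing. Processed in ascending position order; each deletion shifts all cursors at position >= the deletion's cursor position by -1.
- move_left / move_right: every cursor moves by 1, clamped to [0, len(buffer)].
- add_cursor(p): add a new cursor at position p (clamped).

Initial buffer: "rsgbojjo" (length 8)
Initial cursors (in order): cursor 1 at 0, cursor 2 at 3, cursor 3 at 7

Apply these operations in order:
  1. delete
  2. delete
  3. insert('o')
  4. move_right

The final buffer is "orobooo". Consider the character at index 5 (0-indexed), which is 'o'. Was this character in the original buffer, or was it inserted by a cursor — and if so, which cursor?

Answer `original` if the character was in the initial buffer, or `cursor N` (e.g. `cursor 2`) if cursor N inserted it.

Answer: cursor 3

Derivation:
After op 1 (delete): buffer="rsbojo" (len 6), cursors c1@0 c2@2 c3@5, authorship ......
After op 2 (delete): buffer="rboo" (len 4), cursors c1@0 c2@1 c3@3, authorship ....
After op 3 (insert('o')): buffer="orobooo" (len 7), cursors c1@1 c2@3 c3@6, authorship 1.2..3.
After op 4 (move_right): buffer="orobooo" (len 7), cursors c1@2 c2@4 c3@7, authorship 1.2..3.
Authorship (.=original, N=cursor N): 1 . 2 . . 3 .
Index 5: author = 3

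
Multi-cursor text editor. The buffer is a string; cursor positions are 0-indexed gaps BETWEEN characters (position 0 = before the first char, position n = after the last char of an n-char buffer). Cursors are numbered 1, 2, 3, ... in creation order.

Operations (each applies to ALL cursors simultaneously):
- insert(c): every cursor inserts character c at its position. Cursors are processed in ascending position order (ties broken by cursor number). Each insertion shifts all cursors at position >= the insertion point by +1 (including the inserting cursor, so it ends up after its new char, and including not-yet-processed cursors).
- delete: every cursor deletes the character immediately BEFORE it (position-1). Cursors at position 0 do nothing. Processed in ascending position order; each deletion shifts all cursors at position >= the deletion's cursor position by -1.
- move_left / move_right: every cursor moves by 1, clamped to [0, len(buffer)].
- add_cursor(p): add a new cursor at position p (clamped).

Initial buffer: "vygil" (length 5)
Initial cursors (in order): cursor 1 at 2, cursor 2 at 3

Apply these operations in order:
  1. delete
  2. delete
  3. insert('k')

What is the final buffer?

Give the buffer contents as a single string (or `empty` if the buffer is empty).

After op 1 (delete): buffer="vil" (len 3), cursors c1@1 c2@1, authorship ...
After op 2 (delete): buffer="il" (len 2), cursors c1@0 c2@0, authorship ..
After op 3 (insert('k')): buffer="kkil" (len 4), cursors c1@2 c2@2, authorship 12..

Answer: kkil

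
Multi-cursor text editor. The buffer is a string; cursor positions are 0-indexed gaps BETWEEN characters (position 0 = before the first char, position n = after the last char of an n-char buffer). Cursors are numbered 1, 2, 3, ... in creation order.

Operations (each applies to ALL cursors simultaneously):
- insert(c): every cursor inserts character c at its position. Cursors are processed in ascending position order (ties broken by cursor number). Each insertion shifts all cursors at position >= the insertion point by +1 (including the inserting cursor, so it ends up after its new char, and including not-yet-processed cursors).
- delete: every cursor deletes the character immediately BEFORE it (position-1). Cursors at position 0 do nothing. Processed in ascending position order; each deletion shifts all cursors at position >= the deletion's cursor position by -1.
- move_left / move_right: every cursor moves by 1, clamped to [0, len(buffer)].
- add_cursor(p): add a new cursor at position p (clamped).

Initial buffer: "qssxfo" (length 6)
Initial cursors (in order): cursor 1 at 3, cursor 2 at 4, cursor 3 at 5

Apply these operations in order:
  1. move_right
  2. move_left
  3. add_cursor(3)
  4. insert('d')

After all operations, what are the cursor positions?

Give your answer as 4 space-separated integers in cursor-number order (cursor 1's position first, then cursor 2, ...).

After op 1 (move_right): buffer="qssxfo" (len 6), cursors c1@4 c2@5 c3@6, authorship ......
After op 2 (move_left): buffer="qssxfo" (len 6), cursors c1@3 c2@4 c3@5, authorship ......
After op 3 (add_cursor(3)): buffer="qssxfo" (len 6), cursors c1@3 c4@3 c2@4 c3@5, authorship ......
After op 4 (insert('d')): buffer="qssddxdfdo" (len 10), cursors c1@5 c4@5 c2@7 c3@9, authorship ...14.2.3.

Answer: 5 7 9 5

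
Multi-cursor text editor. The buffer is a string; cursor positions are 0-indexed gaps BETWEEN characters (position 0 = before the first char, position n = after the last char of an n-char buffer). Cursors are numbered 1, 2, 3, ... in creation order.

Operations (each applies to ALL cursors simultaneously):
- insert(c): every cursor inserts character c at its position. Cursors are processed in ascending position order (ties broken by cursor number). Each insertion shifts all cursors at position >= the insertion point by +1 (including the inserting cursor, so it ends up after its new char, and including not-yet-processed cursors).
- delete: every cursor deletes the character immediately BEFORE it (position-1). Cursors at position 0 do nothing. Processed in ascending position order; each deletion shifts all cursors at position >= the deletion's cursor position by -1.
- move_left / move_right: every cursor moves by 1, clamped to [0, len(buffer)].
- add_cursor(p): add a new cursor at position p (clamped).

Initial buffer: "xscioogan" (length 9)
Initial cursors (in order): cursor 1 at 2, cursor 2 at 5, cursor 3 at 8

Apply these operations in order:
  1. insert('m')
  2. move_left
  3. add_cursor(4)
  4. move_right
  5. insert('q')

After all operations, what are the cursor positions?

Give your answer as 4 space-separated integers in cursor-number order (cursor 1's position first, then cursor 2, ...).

Answer: 4 10 15 7

Derivation:
After op 1 (insert('m')): buffer="xsmciomogamn" (len 12), cursors c1@3 c2@7 c3@11, authorship ..1...2...3.
After op 2 (move_left): buffer="xsmciomogamn" (len 12), cursors c1@2 c2@6 c3@10, authorship ..1...2...3.
After op 3 (add_cursor(4)): buffer="xsmciomogamn" (len 12), cursors c1@2 c4@4 c2@6 c3@10, authorship ..1...2...3.
After op 4 (move_right): buffer="xsmciomogamn" (len 12), cursors c1@3 c4@5 c2@7 c3@11, authorship ..1...2...3.
After op 5 (insert('q')): buffer="xsmqciqomqogamqn" (len 16), cursors c1@4 c4@7 c2@10 c3@15, authorship ..11..4.22...33.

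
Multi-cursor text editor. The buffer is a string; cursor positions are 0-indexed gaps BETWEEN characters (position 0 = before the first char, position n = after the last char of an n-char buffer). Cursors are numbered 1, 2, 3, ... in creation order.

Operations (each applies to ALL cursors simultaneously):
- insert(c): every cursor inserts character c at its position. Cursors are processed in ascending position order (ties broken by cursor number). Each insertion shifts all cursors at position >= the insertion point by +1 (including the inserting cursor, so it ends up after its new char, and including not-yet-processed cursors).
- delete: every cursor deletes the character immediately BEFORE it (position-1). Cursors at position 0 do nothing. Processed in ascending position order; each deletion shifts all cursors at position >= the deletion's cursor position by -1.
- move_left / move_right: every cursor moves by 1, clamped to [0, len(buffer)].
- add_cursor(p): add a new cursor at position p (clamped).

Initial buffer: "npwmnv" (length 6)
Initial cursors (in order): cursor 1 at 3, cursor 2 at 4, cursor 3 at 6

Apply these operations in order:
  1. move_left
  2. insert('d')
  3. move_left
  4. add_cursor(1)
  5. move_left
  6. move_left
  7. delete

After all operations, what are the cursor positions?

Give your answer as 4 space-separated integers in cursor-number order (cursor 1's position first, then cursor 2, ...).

After op 1 (move_left): buffer="npwmnv" (len 6), cursors c1@2 c2@3 c3@5, authorship ......
After op 2 (insert('d')): buffer="npdwdmndv" (len 9), cursors c1@3 c2@5 c3@8, authorship ..1.2..3.
After op 3 (move_left): buffer="npdwdmndv" (len 9), cursors c1@2 c2@4 c3@7, authorship ..1.2..3.
After op 4 (add_cursor(1)): buffer="npdwdmndv" (len 9), cursors c4@1 c1@2 c2@4 c3@7, authorship ..1.2..3.
After op 5 (move_left): buffer="npdwdmndv" (len 9), cursors c4@0 c1@1 c2@3 c3@6, authorship ..1.2..3.
After op 6 (move_left): buffer="npdwdmndv" (len 9), cursors c1@0 c4@0 c2@2 c3@5, authorship ..1.2..3.
After op 7 (delete): buffer="ndwmndv" (len 7), cursors c1@0 c4@0 c2@1 c3@3, authorship .1...3.

Answer: 0 1 3 0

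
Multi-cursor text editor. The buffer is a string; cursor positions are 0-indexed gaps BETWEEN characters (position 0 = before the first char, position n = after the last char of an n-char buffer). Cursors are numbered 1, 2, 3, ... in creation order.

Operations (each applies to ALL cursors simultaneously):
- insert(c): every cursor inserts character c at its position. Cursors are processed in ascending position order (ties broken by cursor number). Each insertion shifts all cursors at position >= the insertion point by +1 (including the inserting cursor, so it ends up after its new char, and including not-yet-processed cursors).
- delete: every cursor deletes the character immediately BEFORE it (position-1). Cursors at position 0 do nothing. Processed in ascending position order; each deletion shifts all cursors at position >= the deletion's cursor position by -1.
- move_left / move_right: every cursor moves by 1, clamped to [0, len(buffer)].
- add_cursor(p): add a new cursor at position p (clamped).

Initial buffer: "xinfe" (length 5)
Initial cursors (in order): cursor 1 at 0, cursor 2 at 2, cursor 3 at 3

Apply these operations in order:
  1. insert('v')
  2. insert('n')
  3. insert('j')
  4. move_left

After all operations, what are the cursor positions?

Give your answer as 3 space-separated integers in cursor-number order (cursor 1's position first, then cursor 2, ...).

Answer: 2 7 11

Derivation:
After op 1 (insert('v')): buffer="vxivnvfe" (len 8), cursors c1@1 c2@4 c3@6, authorship 1..2.3..
After op 2 (insert('n')): buffer="vnxivnnvnfe" (len 11), cursors c1@2 c2@6 c3@9, authorship 11..22.33..
After op 3 (insert('j')): buffer="vnjxivnjnvnjfe" (len 14), cursors c1@3 c2@8 c3@12, authorship 111..222.333..
After op 4 (move_left): buffer="vnjxivnjnvnjfe" (len 14), cursors c1@2 c2@7 c3@11, authorship 111..222.333..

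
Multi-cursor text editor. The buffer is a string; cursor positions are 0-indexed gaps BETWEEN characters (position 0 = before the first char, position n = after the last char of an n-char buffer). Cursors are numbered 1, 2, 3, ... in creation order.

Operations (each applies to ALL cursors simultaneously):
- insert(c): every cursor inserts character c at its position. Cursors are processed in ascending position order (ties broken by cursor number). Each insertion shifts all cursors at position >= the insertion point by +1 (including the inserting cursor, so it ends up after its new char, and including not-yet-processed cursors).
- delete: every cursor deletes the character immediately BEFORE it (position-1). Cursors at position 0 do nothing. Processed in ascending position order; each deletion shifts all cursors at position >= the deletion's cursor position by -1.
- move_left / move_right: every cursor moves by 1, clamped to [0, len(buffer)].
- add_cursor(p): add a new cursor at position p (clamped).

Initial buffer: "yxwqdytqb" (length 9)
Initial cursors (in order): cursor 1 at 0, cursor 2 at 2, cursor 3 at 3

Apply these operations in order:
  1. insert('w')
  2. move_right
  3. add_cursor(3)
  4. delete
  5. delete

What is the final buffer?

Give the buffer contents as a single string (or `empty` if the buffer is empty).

After op 1 (insert('w')): buffer="wyxwwwqdytqb" (len 12), cursors c1@1 c2@4 c3@6, authorship 1..2.3......
After op 2 (move_right): buffer="wyxwwwqdytqb" (len 12), cursors c1@2 c2@5 c3@7, authorship 1..2.3......
After op 3 (add_cursor(3)): buffer="wyxwwwqdytqb" (len 12), cursors c1@2 c4@3 c2@5 c3@7, authorship 1..2.3......
After op 4 (delete): buffer="wwwdytqb" (len 8), cursors c1@1 c4@1 c2@2 c3@3, authorship 123.....
After op 5 (delete): buffer="dytqb" (len 5), cursors c1@0 c2@0 c3@0 c4@0, authorship .....

Answer: dytqb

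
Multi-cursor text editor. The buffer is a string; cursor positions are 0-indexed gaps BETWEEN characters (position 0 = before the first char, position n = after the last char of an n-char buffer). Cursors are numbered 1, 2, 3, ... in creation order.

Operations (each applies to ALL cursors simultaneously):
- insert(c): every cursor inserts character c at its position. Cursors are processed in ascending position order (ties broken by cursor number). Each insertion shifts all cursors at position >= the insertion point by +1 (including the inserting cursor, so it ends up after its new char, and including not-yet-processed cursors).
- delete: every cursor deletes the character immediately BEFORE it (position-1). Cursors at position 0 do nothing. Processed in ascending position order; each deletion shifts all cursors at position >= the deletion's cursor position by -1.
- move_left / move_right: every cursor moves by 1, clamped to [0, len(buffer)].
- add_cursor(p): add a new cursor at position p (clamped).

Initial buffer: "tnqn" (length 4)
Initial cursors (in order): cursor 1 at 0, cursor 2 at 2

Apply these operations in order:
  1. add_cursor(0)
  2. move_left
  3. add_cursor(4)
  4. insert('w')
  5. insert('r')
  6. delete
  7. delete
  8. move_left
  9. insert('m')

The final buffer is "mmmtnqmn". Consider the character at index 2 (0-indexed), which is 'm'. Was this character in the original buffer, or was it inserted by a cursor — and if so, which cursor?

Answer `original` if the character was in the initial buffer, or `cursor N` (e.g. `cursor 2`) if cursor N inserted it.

Answer: cursor 3

Derivation:
After op 1 (add_cursor(0)): buffer="tnqn" (len 4), cursors c1@0 c3@0 c2@2, authorship ....
After op 2 (move_left): buffer="tnqn" (len 4), cursors c1@0 c3@0 c2@1, authorship ....
After op 3 (add_cursor(4)): buffer="tnqn" (len 4), cursors c1@0 c3@0 c2@1 c4@4, authorship ....
After op 4 (insert('w')): buffer="wwtwnqnw" (len 8), cursors c1@2 c3@2 c2@4 c4@8, authorship 13.2...4
After op 5 (insert('r')): buffer="wwrrtwrnqnwr" (len 12), cursors c1@4 c3@4 c2@7 c4@12, authorship 1313.22...44
After op 6 (delete): buffer="wwtwnqnw" (len 8), cursors c1@2 c3@2 c2@4 c4@8, authorship 13.2...4
After op 7 (delete): buffer="tnqn" (len 4), cursors c1@0 c3@0 c2@1 c4@4, authorship ....
After op 8 (move_left): buffer="tnqn" (len 4), cursors c1@0 c2@0 c3@0 c4@3, authorship ....
After op 9 (insert('m')): buffer="mmmtnqmn" (len 8), cursors c1@3 c2@3 c3@3 c4@7, authorship 123...4.
Authorship (.=original, N=cursor N): 1 2 3 . . . 4 .
Index 2: author = 3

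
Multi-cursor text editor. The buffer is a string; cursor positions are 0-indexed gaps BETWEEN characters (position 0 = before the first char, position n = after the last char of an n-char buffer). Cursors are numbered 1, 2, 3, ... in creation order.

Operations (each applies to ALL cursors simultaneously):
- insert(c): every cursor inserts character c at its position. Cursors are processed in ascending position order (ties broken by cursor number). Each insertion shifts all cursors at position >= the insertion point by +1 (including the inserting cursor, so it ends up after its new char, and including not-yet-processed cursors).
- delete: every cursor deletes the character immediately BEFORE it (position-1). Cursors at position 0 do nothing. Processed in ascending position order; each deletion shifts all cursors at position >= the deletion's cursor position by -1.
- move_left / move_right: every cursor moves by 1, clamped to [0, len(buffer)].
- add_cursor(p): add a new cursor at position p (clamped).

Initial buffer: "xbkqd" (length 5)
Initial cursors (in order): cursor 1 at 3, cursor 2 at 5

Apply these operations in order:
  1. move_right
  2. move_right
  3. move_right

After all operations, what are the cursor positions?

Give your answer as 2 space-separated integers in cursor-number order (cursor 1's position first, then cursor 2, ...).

Answer: 5 5

Derivation:
After op 1 (move_right): buffer="xbkqd" (len 5), cursors c1@4 c2@5, authorship .....
After op 2 (move_right): buffer="xbkqd" (len 5), cursors c1@5 c2@5, authorship .....
After op 3 (move_right): buffer="xbkqd" (len 5), cursors c1@5 c2@5, authorship .....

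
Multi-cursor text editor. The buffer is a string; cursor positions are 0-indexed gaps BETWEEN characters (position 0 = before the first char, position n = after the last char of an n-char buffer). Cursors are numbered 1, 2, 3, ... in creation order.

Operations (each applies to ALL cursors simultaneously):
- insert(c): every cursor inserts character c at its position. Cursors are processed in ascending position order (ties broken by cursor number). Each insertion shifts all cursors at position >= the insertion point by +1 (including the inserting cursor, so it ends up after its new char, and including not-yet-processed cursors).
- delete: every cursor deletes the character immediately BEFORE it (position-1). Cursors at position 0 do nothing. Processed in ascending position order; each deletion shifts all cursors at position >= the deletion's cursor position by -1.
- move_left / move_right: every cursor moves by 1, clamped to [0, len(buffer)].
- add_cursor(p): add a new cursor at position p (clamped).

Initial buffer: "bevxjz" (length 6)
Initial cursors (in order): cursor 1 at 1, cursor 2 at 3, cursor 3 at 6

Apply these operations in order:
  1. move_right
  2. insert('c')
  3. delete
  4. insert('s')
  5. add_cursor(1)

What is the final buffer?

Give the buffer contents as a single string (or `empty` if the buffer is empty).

After op 1 (move_right): buffer="bevxjz" (len 6), cursors c1@2 c2@4 c3@6, authorship ......
After op 2 (insert('c')): buffer="becvxcjzc" (len 9), cursors c1@3 c2@6 c3@9, authorship ..1..2..3
After op 3 (delete): buffer="bevxjz" (len 6), cursors c1@2 c2@4 c3@6, authorship ......
After op 4 (insert('s')): buffer="besvxsjzs" (len 9), cursors c1@3 c2@6 c3@9, authorship ..1..2..3
After op 5 (add_cursor(1)): buffer="besvxsjzs" (len 9), cursors c4@1 c1@3 c2@6 c3@9, authorship ..1..2..3

Answer: besvxsjzs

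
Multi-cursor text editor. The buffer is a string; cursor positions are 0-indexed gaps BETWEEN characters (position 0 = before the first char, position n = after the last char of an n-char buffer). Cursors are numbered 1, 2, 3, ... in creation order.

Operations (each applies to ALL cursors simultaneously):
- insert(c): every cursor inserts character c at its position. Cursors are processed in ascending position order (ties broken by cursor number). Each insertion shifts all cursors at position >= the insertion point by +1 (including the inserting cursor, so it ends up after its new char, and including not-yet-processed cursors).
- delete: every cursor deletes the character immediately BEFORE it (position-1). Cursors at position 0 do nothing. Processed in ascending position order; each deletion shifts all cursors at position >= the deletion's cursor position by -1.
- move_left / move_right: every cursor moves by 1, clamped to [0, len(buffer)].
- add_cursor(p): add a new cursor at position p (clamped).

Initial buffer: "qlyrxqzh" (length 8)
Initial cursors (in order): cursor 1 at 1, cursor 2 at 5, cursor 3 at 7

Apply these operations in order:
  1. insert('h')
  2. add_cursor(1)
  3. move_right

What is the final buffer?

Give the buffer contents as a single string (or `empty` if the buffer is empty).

Answer: qhlyrxhqzhh

Derivation:
After op 1 (insert('h')): buffer="qhlyrxhqzhh" (len 11), cursors c1@2 c2@7 c3@10, authorship .1....2..3.
After op 2 (add_cursor(1)): buffer="qhlyrxhqzhh" (len 11), cursors c4@1 c1@2 c2@7 c3@10, authorship .1....2..3.
After op 3 (move_right): buffer="qhlyrxhqzhh" (len 11), cursors c4@2 c1@3 c2@8 c3@11, authorship .1....2..3.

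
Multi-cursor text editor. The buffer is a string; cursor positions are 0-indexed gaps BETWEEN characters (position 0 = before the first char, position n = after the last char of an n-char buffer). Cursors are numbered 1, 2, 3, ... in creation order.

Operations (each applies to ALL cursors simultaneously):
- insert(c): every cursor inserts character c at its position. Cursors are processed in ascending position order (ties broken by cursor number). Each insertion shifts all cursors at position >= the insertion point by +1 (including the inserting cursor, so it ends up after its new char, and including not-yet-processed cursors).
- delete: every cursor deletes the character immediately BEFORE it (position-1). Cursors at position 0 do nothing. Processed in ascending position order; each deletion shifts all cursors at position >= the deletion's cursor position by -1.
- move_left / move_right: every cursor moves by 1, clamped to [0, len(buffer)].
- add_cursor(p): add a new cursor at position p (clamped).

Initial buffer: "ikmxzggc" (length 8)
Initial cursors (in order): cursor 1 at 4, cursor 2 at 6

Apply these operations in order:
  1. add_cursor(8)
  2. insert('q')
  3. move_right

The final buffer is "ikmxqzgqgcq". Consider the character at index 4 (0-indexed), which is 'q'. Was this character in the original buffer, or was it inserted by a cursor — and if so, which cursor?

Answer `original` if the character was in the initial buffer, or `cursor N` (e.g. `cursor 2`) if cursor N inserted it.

Answer: cursor 1

Derivation:
After op 1 (add_cursor(8)): buffer="ikmxzggc" (len 8), cursors c1@4 c2@6 c3@8, authorship ........
After op 2 (insert('q')): buffer="ikmxqzgqgcq" (len 11), cursors c1@5 c2@8 c3@11, authorship ....1..2..3
After op 3 (move_right): buffer="ikmxqzgqgcq" (len 11), cursors c1@6 c2@9 c3@11, authorship ....1..2..3
Authorship (.=original, N=cursor N): . . . . 1 . . 2 . . 3
Index 4: author = 1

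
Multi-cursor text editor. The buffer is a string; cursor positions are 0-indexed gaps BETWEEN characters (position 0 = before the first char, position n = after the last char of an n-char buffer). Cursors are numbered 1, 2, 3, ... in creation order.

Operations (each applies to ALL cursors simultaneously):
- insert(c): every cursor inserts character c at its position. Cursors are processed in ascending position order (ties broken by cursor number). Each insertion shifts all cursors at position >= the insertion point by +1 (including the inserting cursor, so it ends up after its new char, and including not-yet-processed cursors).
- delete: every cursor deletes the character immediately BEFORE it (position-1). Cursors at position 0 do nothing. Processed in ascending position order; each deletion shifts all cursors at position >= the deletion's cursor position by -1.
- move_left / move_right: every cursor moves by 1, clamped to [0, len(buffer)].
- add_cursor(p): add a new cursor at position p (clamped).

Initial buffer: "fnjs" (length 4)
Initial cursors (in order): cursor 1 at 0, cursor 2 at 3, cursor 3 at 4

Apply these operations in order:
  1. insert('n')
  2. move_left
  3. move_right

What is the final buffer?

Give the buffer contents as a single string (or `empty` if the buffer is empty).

Answer: nfnjnsn

Derivation:
After op 1 (insert('n')): buffer="nfnjnsn" (len 7), cursors c1@1 c2@5 c3@7, authorship 1...2.3
After op 2 (move_left): buffer="nfnjnsn" (len 7), cursors c1@0 c2@4 c3@6, authorship 1...2.3
After op 3 (move_right): buffer="nfnjnsn" (len 7), cursors c1@1 c2@5 c3@7, authorship 1...2.3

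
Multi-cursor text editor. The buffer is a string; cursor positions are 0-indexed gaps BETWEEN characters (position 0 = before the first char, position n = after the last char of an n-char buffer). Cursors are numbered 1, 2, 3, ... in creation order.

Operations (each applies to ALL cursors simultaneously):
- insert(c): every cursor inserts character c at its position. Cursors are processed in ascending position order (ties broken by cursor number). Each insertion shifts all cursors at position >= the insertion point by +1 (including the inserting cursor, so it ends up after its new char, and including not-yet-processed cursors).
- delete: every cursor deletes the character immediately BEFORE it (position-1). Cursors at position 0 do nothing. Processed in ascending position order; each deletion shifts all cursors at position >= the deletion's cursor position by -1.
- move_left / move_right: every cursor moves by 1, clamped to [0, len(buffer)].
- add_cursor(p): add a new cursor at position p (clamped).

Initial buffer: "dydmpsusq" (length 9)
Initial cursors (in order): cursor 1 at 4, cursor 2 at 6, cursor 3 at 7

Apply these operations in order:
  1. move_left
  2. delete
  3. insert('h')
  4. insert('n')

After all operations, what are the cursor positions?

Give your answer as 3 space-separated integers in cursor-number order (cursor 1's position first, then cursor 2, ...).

Answer: 4 9 9

Derivation:
After op 1 (move_left): buffer="dydmpsusq" (len 9), cursors c1@3 c2@5 c3@6, authorship .........
After op 2 (delete): buffer="dymusq" (len 6), cursors c1@2 c2@3 c3@3, authorship ......
After op 3 (insert('h')): buffer="dyhmhhusq" (len 9), cursors c1@3 c2@6 c3@6, authorship ..1.23...
After op 4 (insert('n')): buffer="dyhnmhhnnusq" (len 12), cursors c1@4 c2@9 c3@9, authorship ..11.2323...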